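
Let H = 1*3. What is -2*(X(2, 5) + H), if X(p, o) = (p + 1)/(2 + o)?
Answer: -48/7 ≈ -6.8571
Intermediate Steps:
H = 3
X(p, o) = (1 + p)/(2 + o)
-2*(X(2, 5) + H) = -2*((1 + 2)/(2 + 5) + 3) = -2*(3/7 + 3) = -2*24/7 = -48/7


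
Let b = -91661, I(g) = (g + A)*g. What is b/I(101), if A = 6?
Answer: -91661/10807 ≈ -8.4816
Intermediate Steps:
I(g) = g*(6 + g) (I(g) = (g + 6)*g = (6 + g)*g = g*(6 + g))
b/I(101) = -91661*1/(101*(6 + 101)) = -91661/(101*107) = -91661/10807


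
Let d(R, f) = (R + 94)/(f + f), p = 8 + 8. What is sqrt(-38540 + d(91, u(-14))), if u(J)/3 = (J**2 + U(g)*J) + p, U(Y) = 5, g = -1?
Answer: I*sqrt(6994045635)/426 ≈ 196.32*I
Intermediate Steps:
p = 16
u(J) = 48 + 3*J**2 + 15*J (u(J) = 3*((J**2 + 5*J) + 16) = 3*(16 + J**2 + 5*J) = 48 + 3*J**2 + 15*J)
d(R, f) = (94 + R)/(2*f) (d(R, f) = (94 + R)/((2*f)) = (94 + R)*(1/(2*f)) = (94 + R)/(2*f))
sqrt(-38540 + d(91, u(-14))) = sqrt(-38540 + (94 + 91)/(2*(48 + 3*(-14)**2 + 15*(-14)))) = sqrt(-38540 + (1/2)*185/(48 + 3*196 - 210)) = sqrt(-38540 + (1/2)*185/(48 + 588 - 210)) = sqrt(-38540 + (1/2)*185/426) = sqrt(-38540 + (1/2)*(1/426)*185) = sqrt(-38540 + 185/852) = sqrt(-32835895/852) = I*sqrt(6994045635)/426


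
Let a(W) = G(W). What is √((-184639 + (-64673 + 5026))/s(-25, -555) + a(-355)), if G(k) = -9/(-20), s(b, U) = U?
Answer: √542869365/1110 ≈ 20.991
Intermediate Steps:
G(k) = 9/20 (G(k) = -9*(-1/20) = 9/20)
a(W) = 9/20
√((-184639 + (-64673 + 5026))/s(-25, -555) + a(-355)) = √((-184639 + (-64673 + 5026))/(-555) + 9/20) = √((-184639 - 59647)*(-1/555) + 9/20) = √(-244286*(-1/555) + 9/20) = √(244286/555 + 9/20) = √(978143/2220) = √542869365/1110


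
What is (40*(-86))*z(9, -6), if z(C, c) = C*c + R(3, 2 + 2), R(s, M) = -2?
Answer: 192640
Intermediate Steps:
z(C, c) = -2 + C*c (z(C, c) = C*c - 2 = -2 + C*c)
(40*(-86))*z(9, -6) = (40*(-86))*(-2 + 9*(-6)) = -3440*(-2 - 54) = -3440*(-56) = 192640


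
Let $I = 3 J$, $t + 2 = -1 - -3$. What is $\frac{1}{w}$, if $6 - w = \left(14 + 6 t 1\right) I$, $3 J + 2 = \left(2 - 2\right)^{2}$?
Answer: $\frac{1}{34} \approx 0.029412$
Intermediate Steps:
$t = 0$ ($t = -2 - -2 = -2 + \left(-1 + 3\right) = -2 + 2 = 0$)
$J = - \frac{2}{3}$ ($J = - \frac{2}{3} + \frac{\left(2 - 2\right)^{2}}{3} = - \frac{2}{3} + \frac{0^{2}}{3} = - \frac{2}{3} + \frac{1}{3} \cdot 0 = - \frac{2}{3} + 0 = - \frac{2}{3} \approx -0.66667$)
$I = -2$ ($I = 3 \left(- \frac{2}{3}\right) = -2$)
$w = 34$ ($w = 6 - \left(14 + 6 \cdot 0 \cdot 1\right) \left(-2\right) = 6 - \left(14 + 0 \cdot 1\right) \left(-2\right) = 6 - \left(14 + 0\right) \left(-2\right) = 6 - 14 \left(-2\right) = 6 - -28 = 6 + 28 = 34$)
$\frac{1}{w} = \frac{1}{34}$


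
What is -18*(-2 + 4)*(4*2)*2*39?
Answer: -22464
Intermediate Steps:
-18*(-2 + 4)*(4*2)*2*39 = -36*8*2*39 = -36*16*39 = -18*32*39 = -576*39 = -22464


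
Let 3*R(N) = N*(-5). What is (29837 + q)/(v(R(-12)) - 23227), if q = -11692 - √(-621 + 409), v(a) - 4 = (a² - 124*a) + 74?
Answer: -18145/25229 + 2*I*√53/25229 ≈ -0.71921 + 0.00057712*I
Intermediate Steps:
R(N) = -5*N/3 (R(N) = (N*(-5))/3 = (-5*N)/3 = -5*N/3)
v(a) = 78 + a² - 124*a (v(a) = 4 + ((a² - 124*a) + 74) = 4 + (74 + a² - 124*a) = 78 + a² - 124*a)
q = -11692 - 2*I*√53 (q = -11692 - √(-212) = -11692 - 2*I*√53 ≈ -11692.0 - 14.56*I)
(29837 + q)/(v(R(-12)) - 23227) = (29837 + (-11692 - 2*I*√53))/((78 + (-5/3*(-12))² - (-620)*(-12)/3) - 23227) = (18145 - 2*I*√53)/((78 + 20² - 124*20) - 23227) = (18145 - 2*I*√53)/((78 + 400 - 2480) - 23227) = (18145 - 2*I*√53)/(-2002 - 23227) = (18145 - 2*I*√53)/(-25229) = (18145 - 2*I*√53)*(-1/25229) = -18145/25229 + 2*I*√53/25229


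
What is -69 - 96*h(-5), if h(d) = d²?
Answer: -2469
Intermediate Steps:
-69 - 96*h(-5) = -69 - 96*(-5)² = -69 - 96*25 = -69 - 2400 = -2469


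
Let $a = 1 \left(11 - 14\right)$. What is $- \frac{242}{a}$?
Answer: $\frac{242}{3} \approx 80.667$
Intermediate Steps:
$a = -3$ ($a = 1 \left(-3\right) = -3$)
$- \frac{242}{a} = - \frac{242}{-3} = \left(-242\right) \left(- \frac{1}{3}\right) = \frac{242}{3}$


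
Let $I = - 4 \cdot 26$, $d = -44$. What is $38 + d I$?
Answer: $4614$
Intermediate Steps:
$I = -104$ ($I = \left(-1\right) 104 = -104$)
$38 + d I = 38 - -4576 = 38 + 4576 = 4614$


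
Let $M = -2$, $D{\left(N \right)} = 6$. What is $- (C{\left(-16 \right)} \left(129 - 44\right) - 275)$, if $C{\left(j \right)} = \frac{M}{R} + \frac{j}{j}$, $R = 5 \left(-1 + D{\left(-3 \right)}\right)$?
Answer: $\frac{984}{5} \approx 196.8$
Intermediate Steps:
$R = 25$ ($R = 5 \left(-1 + 6\right) = 5 \cdot 5 = 25$)
$C{\left(j \right)} = \frac{23}{25}$ ($C{\left(j \right)} = - \frac{2}{25} + \frac{j}{j} = \left(-2\right) \frac{1}{25} + 1 = - \frac{2}{25} + 1 = \frac{23}{25}$)
$- (C{\left(-16 \right)} \left(129 - 44\right) - 275) = - (\frac{23 \left(129 - 44\right)}{25} - 275) = - (\frac{23}{25} \cdot 85 - 275) = - (\frac{391}{5} - 275) = \left(-1\right) \left(- \frac{984}{5}\right) = \frac{984}{5}$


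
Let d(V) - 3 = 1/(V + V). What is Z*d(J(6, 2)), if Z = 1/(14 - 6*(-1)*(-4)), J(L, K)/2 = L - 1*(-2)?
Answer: -97/320 ≈ -0.30312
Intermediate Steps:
J(L, K) = 4 + 2*L (J(L, K) = 2*(L - 1*(-2)) = 2*(L + 2) = 2*(2 + L) = 4 + 2*L)
d(V) = 3 + 1/(2*V) (d(V) = 3 + 1/(V + V) = 3 + 1/(2*V))
Z = -⅒ (Z = 1/(14 + 6*(-4)) = 1/(14 - 24) = 1/(-10) = -⅒ ≈ -0.10000)
Z*d(J(6, 2)) = -(3 + 1/(2*(4 + 2*6)))/10 = -(3 + 1/(2*(4 + 12)))/10 = -(3 + (½)/16)/10 = -(3 + (½)*(1/16))/10 = -(3 + 1/32)/10 = -⅒*97/32 = -97/320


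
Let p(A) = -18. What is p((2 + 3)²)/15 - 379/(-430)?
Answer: -137/430 ≈ -0.31860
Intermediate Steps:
p((2 + 3)²)/15 - 379/(-430) = -18/15 - 379/(-430) = -18*1/15 - 379*(-1/430) = -6/5 + 379/430 = -137/430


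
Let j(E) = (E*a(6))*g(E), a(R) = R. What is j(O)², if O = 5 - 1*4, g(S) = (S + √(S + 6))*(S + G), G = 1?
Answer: 1152 + 288*√7 ≈ 1914.0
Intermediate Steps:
g(S) = (1 + S)*(S + √(6 + S)) (g(S) = (S + √(S + 6))*(S + 1) = (S + √(6 + S))*(1 + S) = (1 + S)*(S + √(6 + S)))
O = 1 (O = 5 - 4 = 1)
j(E) = 6*E*(E + E² + √(6 + E) + E*√(6 + E)) (j(E) = (E*6)*(E + E² + √(6 + E) + E*√(6 + E)) = (6*E)*(E + E² + √(6 + E) + E*√(6 + E)) = 6*E*(E + E² + √(6 + E) + E*√(6 + E)))
j(O)² = (6*1*(1 + 1² + √(6 + 1) + 1*√(6 + 1)))² = (6*1*(1 + 1 + √7 + 1*√7))² = (6*1*(1 + 1 + √7 + √7))² = (6*1*(2 + 2*√7))² = (12 + 12*√7)²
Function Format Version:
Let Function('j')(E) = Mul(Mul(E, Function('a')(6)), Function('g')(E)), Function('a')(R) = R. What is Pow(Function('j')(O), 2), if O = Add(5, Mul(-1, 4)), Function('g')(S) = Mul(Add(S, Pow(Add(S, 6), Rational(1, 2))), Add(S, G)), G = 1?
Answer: Add(1152, Mul(288, Pow(7, Rational(1, 2)))) ≈ 1914.0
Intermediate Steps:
Function('g')(S) = Mul(Add(1, S), Add(S, Pow(Add(6, S), Rational(1, 2)))) (Function('g')(S) = Mul(Add(S, Pow(Add(S, 6), Rational(1, 2))), Add(S, 1)) = Mul(Add(S, Pow(Add(6, S), Rational(1, 2))), Add(1, S)) = Mul(Add(1, S), Add(S, Pow(Add(6, S), Rational(1, 2)))))
O = 1 (O = Add(5, -4) = 1)
Function('j')(E) = Mul(6, E, Add(E, Pow(E, 2), Pow(Add(6, E), Rational(1, 2)), Mul(E, Pow(Add(6, E), Rational(1, 2))))) (Function('j')(E) = Mul(Mul(E, 6), Add(E, Pow(E, 2), Pow(Add(6, E), Rational(1, 2)), Mul(E, Pow(Add(6, E), Rational(1, 2))))) = Mul(Mul(6, E), Add(E, Pow(E, 2), Pow(Add(6, E), Rational(1, 2)), Mul(E, Pow(Add(6, E), Rational(1, 2))))) = Mul(6, E, Add(E, Pow(E, 2), Pow(Add(6, E), Rational(1, 2)), Mul(E, Pow(Add(6, E), Rational(1, 2))))))
Pow(Function('j')(O), 2) = Pow(Mul(6, 1, Add(1, Pow(1, 2), Pow(Add(6, 1), Rational(1, 2)), Mul(1, Pow(Add(6, 1), Rational(1, 2))))), 2) = Pow(Mul(6, 1, Add(1, 1, Pow(7, Rational(1, 2)), Mul(1, Pow(7, Rational(1, 2))))), 2) = Pow(Mul(6, 1, Add(1, 1, Pow(7, Rational(1, 2)), Pow(7, Rational(1, 2)))), 2) = Pow(Mul(6, 1, Add(2, Mul(2, Pow(7, Rational(1, 2))))), 2) = Pow(Add(12, Mul(12, Pow(7, Rational(1, 2)))), 2)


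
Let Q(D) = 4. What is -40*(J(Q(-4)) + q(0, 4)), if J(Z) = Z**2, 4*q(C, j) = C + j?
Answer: -680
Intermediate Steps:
q(C, j) = C/4 + j/4 (q(C, j) = (C + j)/4 = C/4 + j/4)
-40*(J(Q(-4)) + q(0, 4)) = -40*(4**2 + ((1/4)*0 + (1/4)*4)) = -40*(16 + (0 + 1)) = -40*(16 + 1) = -40*17 = -680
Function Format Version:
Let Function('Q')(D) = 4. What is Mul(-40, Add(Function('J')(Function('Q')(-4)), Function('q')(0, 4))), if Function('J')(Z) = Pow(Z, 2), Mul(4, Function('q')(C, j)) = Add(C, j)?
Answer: -680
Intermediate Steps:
Function('q')(C, j) = Add(Mul(Rational(1, 4), C), Mul(Rational(1, 4), j)) (Function('q')(C, j) = Mul(Rational(1, 4), Add(C, j)) = Add(Mul(Rational(1, 4), C), Mul(Rational(1, 4), j)))
Mul(-40, Add(Function('J')(Function('Q')(-4)), Function('q')(0, 4))) = Mul(-40, Add(Pow(4, 2), Add(Mul(Rational(1, 4), 0), Mul(Rational(1, 4), 4)))) = Mul(-40, Add(16, Add(0, 1))) = Mul(-40, Add(16, 1)) = Mul(-40, 17) = -680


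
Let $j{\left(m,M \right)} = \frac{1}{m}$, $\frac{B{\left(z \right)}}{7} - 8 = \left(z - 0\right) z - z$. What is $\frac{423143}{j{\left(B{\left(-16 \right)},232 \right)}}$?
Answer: $829360280$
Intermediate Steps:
$B{\left(z \right)} = 56 - 7 z + 7 z^{2}$ ($B{\left(z \right)} = 56 + 7 \left(\left(z - 0\right) z - z\right) = 56 + 7 \left(\left(z + 0\right) z - z\right) = 56 + 7 \left(z z - z\right) = 56 + 7 \left(z^{2} - z\right) = 56 + \left(- 7 z + 7 z^{2}\right) = 56 - 7 z + 7 z^{2}$)
$\frac{423143}{j{\left(B{\left(-16 \right)},232 \right)}} = \frac{423143}{\frac{1}{56 - -112 + 7 \left(-16\right)^{2}}} = \frac{423143}{\frac{1}{56 + 112 + 7 \cdot 256}} = \frac{423143}{\frac{1}{56 + 112 + 1792}} = \frac{423143}{\frac{1}{1960}} = 423143 \frac{1}{\frac{1}{1960}} = 423143 \cdot 1960 = 829360280$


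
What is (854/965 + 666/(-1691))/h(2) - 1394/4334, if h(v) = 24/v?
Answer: -2977953713/10608429315 ≈ -0.28072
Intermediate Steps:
(854/965 + 666/(-1691))/h(2) - 1394/4334 = (854/965 + 666/(-1691))/((24/2)) - 1394/4334 = (854*(1/965) + 666*(-1/1691))/((24*(½))) - 1394*1/4334 = (854/965 - 666/1691)/12 - 697/2167 = (801424/1631815)*(1/12) - 697/2167 = 200356/4895445 - 697/2167 = -2977953713/10608429315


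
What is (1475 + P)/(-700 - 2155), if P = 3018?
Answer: -4493/2855 ≈ -1.5737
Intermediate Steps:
(1475 + P)/(-700 - 2155) = (1475 + 3018)/(-700 - 2155) = 4493/(-2855) = 4493*(-1/2855) = -4493/2855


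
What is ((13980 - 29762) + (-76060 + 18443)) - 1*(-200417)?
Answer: 127018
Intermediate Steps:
((13980 - 29762) + (-76060 + 18443)) - 1*(-200417) = (-15782 - 57617) + 200417 = -73399 + 200417 = 127018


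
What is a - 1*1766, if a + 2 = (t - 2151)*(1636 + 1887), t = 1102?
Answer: -3697395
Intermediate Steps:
a = -3695629 (a = -2 + (1102 - 2151)*(1636 + 1887) = -2 - 1049*3523 = -2 - 3695627 = -3695629)
a - 1*1766 = -3695629 - 1*1766 = -3695629 - 1766 = -3697395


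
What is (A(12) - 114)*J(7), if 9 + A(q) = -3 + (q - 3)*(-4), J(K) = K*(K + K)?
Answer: -15876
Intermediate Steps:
J(K) = 2*K**2 (J(K) = K*(2*K) = 2*K**2)
A(q) = -4*q (A(q) = -9 + (-3 + (q - 3)*(-4)) = -9 + (-3 + (-3 + q)*(-4)) = -9 + (-3 + (12 - 4*q)) = -9 + (9 - 4*q) = -4*q)
(A(12) - 114)*J(7) = (-4*12 - 114)*(2*7**2) = (-48 - 114)*(2*49) = -162*98 = -15876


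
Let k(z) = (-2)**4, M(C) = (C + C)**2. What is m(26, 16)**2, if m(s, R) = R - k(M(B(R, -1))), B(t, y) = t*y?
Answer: 0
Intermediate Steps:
M(C) = 4*C**2 (M(C) = (2*C)**2 = 4*C**2)
k(z) = 16
m(s, R) = -16 + R (m(s, R) = R - 1*16 = R - 16 = -16 + R)
m(26, 16)**2 = (-16 + 16)**2 = 0**2 = 0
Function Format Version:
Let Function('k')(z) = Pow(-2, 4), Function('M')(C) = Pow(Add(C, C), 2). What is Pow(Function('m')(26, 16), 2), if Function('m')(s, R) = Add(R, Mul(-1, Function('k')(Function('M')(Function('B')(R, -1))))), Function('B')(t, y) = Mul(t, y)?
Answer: 0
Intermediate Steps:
Function('M')(C) = Mul(4, Pow(C, 2)) (Function('M')(C) = Pow(Mul(2, C), 2) = Mul(4, Pow(C, 2)))
Function('k')(z) = 16
Function('m')(s, R) = Add(-16, R) (Function('m')(s, R) = Add(R, Mul(-1, 16)) = Add(R, -16) = Add(-16, R))
Pow(Function('m')(26, 16), 2) = Pow(Add(-16, 16), 2) = Pow(0, 2) = 0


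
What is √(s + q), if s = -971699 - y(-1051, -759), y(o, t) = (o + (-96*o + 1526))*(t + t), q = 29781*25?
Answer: 14*√783949 ≈ 12396.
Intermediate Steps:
q = 744525
y(o, t) = 2*t*(1526 - 95*o) (y(o, t) = (o + (1526 - 96*o))*(2*t) = (1526 - 95*o)*(2*t) = 2*t*(1526 - 95*o))
s = 152909479 (s = -971699 - 2*(-759)*(1526 - 95*(-1051)) = -971699 - 2*(-759)*(1526 + 99845) = -971699 - 2*(-759)*101371 = -971699 - 1*(-153881178) = -971699 + 153881178 = 152909479)
√(s + q) = √(152909479 + 744525) = √153654004 = 14*√783949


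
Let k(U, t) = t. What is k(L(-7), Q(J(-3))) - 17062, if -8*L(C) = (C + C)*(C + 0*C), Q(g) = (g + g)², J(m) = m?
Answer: -17026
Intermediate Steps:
Q(g) = 4*g² (Q(g) = (2*g)² = 4*g²)
L(C) = -C²/4 (L(C) = -(C + C)*(C + 0*C)/8 = -2*C*(C + 0)/8 = -2*C*C/8 = -C²/4)
k(L(-7), Q(J(-3))) - 17062 = 4*(-3)² - 17062 = 4*9 - 17062 = 36 - 17062 = -17026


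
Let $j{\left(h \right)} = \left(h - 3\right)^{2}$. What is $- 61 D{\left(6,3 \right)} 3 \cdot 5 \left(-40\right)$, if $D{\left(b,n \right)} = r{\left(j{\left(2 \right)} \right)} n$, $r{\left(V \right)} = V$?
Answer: $109800$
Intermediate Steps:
$j{\left(h \right)} = \left(-3 + h\right)^{2}$
$D{\left(b,n \right)} = n$ ($D{\left(b,n \right)} = \left(-3 + 2\right)^{2} n = \left(-1\right)^{2} n = 1 n = n$)
$- 61 D{\left(6,3 \right)} 3 \cdot 5 \left(-40\right) = - 61 \cdot 3 \cdot 3 \cdot 5 \left(-40\right) = - 61 \cdot 9 \cdot 5 \left(-40\right) = \left(-61\right) 45 \left(-40\right) = \left(-2745\right) \left(-40\right) = 109800$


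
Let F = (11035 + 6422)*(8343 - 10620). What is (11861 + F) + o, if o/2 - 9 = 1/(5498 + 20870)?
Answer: -523901968639/13184 ≈ -3.9738e+7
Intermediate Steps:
F = -39749589 (F = 17457*(-2277) = -39749589)
o = 237313/13184 (o = 18 + 2/(5498 + 20870) = 18 + 2/26368 = 18 + 2*(1/26368) = 18 + 1/13184 = 237313/13184 ≈ 18.000)
(11861 + F) + o = (11861 - 39749589) + 237313/13184 = -39737728 + 237313/13184 = -523901968639/13184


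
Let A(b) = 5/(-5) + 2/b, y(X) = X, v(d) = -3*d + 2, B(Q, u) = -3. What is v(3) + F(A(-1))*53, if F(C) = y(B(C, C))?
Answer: -166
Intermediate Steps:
v(d) = 2 - 3*d
A(b) = -1 + 2/b (A(b) = 5*(-⅕) + 2/b = -1 + 2/b)
F(C) = -3
v(3) + F(A(-1))*53 = (2 - 3*3) - 3*53 = (2 - 9) - 159 = -7 - 159 = -166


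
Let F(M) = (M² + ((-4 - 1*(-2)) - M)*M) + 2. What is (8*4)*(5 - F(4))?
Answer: 352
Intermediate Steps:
F(M) = 2 + M² + M*(-2 - M) (F(M) = (M² + ((-4 + 2) - M)*M) + 2 = (M² + (-2 - M)*M) + 2 = (M² + M*(-2 - M)) + 2 = 2 + M² + M*(-2 - M))
(8*4)*(5 - F(4)) = (8*4)*(5 - (2 - 2*4)) = 32*(5 - (2 - 8)) = 32*(5 - 1*(-6)) = 32*(5 + 6) = 32*11 = 352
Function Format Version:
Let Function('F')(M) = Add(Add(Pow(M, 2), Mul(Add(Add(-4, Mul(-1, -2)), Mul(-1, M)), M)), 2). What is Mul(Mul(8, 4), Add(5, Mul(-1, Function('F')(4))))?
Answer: 352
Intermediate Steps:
Function('F')(M) = Add(2, Pow(M, 2), Mul(M, Add(-2, Mul(-1, M)))) (Function('F')(M) = Add(Add(Pow(M, 2), Mul(Add(Add(-4, 2), Mul(-1, M)), M)), 2) = Add(Add(Pow(M, 2), Mul(Add(-2, Mul(-1, M)), M)), 2) = Add(Add(Pow(M, 2), Mul(M, Add(-2, Mul(-1, M)))), 2) = Add(2, Pow(M, 2), Mul(M, Add(-2, Mul(-1, M)))))
Mul(Mul(8, 4), Add(5, Mul(-1, Function('F')(4)))) = Mul(Mul(8, 4), Add(5, Mul(-1, Add(2, Mul(-2, 4))))) = Mul(32, Add(5, Mul(-1, Add(2, -8)))) = Mul(32, Add(5, Mul(-1, -6))) = Mul(32, Add(5, 6)) = Mul(32, 11) = 352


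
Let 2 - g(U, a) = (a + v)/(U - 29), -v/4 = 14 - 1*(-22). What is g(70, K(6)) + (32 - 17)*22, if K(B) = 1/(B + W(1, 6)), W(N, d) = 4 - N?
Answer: 123803/369 ≈ 335.51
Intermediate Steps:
v = -144 (v = -4*(14 - 1*(-22)) = -4*(14 + 22) = -4*36 = -144)
K(B) = 1/(3 + B) (K(B) = 1/(B + (4 - 1*1)) = 1/(B + (4 - 1)) = 1/(B + 3) = 1/(3 + B))
g(U, a) = 2 - (-144 + a)/(-29 + U) (g(U, a) = 2 - (a - 144)/(U - 29) = 2 - (-144 + a)/(-29 + U))
g(70, K(6)) + (32 - 17)*22 = (86 - 1/(3 + 6) + 2*70)/(-29 + 70) + (32 - 17)*22 = (86 - 1/9 + 140)/41 + 15*22 = (86 - 1*⅑ + 140)/41 + 330 = (86 - ⅑ + 140)/41 + 330 = (1/41)*(2033/9) + 330 = 2033/369 + 330 = 123803/369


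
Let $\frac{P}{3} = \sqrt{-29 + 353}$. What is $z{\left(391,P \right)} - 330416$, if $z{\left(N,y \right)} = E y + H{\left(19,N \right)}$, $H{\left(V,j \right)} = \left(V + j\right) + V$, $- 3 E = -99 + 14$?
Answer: $-328457$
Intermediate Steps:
$P = 54$ ($P = 3 \sqrt{-29 + 353} = 3 \sqrt{324} = 3 \cdot 18 = 54$)
$E = \frac{85}{3}$ ($E = - \frac{-99 + 14}{3} = \left(- \frac{1}{3}\right) \left(-85\right) = \frac{85}{3} \approx 28.333$)
$H{\left(V,j \right)} = j + 2 V$
$z{\left(N,y \right)} = 38 + N + \frac{85 y}{3}$ ($z{\left(N,y \right)} = \frac{85 y}{3} + \left(N + 2 \cdot 19\right) = \frac{85 y}{3} + \left(N + 38\right) = \frac{85 y}{3} + \left(38 + N\right) = 38 + N + \frac{85 y}{3}$)
$z{\left(391,P \right)} - 330416 = \left(38 + 391 + \frac{85}{3} \cdot 54\right) - 330416 = \left(38 + 391 + 1530\right) - 330416 = 1959 - 330416 = -328457$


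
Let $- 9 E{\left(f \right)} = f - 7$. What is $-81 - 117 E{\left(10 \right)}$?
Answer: $-42$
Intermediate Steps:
$E{\left(f \right)} = \frac{7}{9} - \frac{f}{9}$ ($E{\left(f \right)} = - \frac{f - 7}{9} = - \frac{-7 + f}{9} = \frac{7}{9} - \frac{f}{9}$)
$-81 - 117 E{\left(10 \right)} = -81 - 117 \left(\frac{7}{9} - \frac{10}{9}\right) = -81 - -39 = -81 + 39 = -42$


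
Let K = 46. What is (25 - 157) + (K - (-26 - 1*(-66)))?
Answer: -126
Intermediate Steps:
(25 - 157) + (K - (-26 - 1*(-66))) = (25 - 157) + (46 - (-26 - 1*(-66))) = -132 + (46 - (-26 + 66)) = -132 + (46 - 1*40) = -132 + (46 - 40) = -132 + 6 = -126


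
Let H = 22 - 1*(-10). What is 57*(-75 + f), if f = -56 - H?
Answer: -9291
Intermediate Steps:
H = 32 (H = 22 + 10 = 32)
f = -88 (f = -56 - 1*32 = -56 - 32 = -88)
57*(-75 + f) = 57*(-75 - 88) = 57*(-163) = -9291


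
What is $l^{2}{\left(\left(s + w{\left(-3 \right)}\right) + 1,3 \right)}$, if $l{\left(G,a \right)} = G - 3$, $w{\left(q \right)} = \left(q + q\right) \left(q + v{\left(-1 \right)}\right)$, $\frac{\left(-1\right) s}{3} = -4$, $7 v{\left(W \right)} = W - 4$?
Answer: $\frac{51076}{49} \approx 1042.4$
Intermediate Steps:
$v{\left(W \right)} = - \frac{4}{7} + \frac{W}{7}$ ($v{\left(W \right)} = \frac{W - 4}{7} = \frac{-4 + W}{7} = - \frac{4}{7} + \frac{W}{7}$)
$s = 12$ ($s = \left(-3\right) \left(-4\right) = 12$)
$w{\left(q \right)} = 2 q \left(- \frac{5}{7} + q\right)$ ($w{\left(q \right)} = \left(q + q\right) \left(q + \left(- \frac{4}{7} + \frac{1}{7} \left(-1\right)\right)\right) = 2 q \left(q - \frac{5}{7}\right) = 2 q \left(- \frac{5}{7} + q\right)$)
$l{\left(G,a \right)} = -3 + G$ ($l{\left(G,a \right)} = G - 3 = -3 + G$)
$l^{2}{\left(\left(s + w{\left(-3 \right)}\right) + 1,3 \right)} = \left(-3 + \left(\left(12 + \frac{2}{7} \left(-3\right) \left(-5 + 7 \left(-3\right)\right)\right) + 1\right)\right)^{2} = \left(-3 + \left(\left(12 + \frac{2}{7} \left(-3\right) \left(-5 - 21\right)\right) + 1\right)\right)^{2} = \left(-3 + \left(\left(12 + \frac{2}{7} \left(-3\right) \left(-26\right)\right) + 1\right)\right)^{2} = \left(-3 + \left(\left(12 + \frac{156}{7}\right) + 1\right)\right)^{2} = \left(-3 + \left(\frac{240}{7} + 1\right)\right)^{2} = \left(-3 + \frac{247}{7}\right)^{2} = \left(\frac{226}{7}\right)^{2} = \frac{51076}{49}$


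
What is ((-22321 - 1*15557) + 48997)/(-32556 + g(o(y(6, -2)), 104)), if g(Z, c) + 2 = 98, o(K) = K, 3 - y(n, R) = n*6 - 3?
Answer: -11119/32460 ≈ -0.34254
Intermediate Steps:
y(n, R) = 6 - 6*n (y(n, R) = 3 - (n*6 - 3) = 3 - (6*n - 3) = 3 - (-3 + 6*n) = 3 + (3 - 6*n) = 6 - 6*n)
g(Z, c) = 96 (g(Z, c) = -2 + 98 = 96)
((-22321 - 1*15557) + 48997)/(-32556 + g(o(y(6, -2)), 104)) = ((-22321 - 1*15557) + 48997)/(-32556 + 96) = ((-22321 - 15557) + 48997)/(-32460) = (-37878 + 48997)*(-1/32460) = 11119*(-1/32460) = -11119/32460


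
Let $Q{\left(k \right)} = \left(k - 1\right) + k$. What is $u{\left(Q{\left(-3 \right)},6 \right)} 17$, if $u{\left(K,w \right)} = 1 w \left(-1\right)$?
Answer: $-102$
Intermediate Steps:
$Q{\left(k \right)} = -1 + 2 k$ ($Q{\left(k \right)} = \left(-1 + k\right) + k = -1 + 2 k$)
$u{\left(K,w \right)} = - w$ ($u{\left(K,w \right)} = w \left(-1\right) = - w$)
$u{\left(Q{\left(-3 \right)},6 \right)} 17 = \left(-1\right) 6 \cdot 17 = \left(-6\right) 17 = -102$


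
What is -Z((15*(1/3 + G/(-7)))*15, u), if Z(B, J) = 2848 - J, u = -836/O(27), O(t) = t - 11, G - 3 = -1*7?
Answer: -11601/4 ≈ -2900.3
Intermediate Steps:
G = -4 (G = 3 - 1*7 = 3 - 7 = -4)
O(t) = -11 + t
u = -209/4 (u = -836/(-11 + 27) = -836/16 = -836*1/16 = -209/4 ≈ -52.250)
-Z((15*(1/3 + G/(-7)))*15, u) = -(2848 - 1*(-209/4)) = -(2848 + 209/4) = -1*11601/4 = -11601/4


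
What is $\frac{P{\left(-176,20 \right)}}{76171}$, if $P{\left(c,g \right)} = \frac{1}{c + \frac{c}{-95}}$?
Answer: $- \frac{5}{66324896} \approx -7.5386 \cdot 10^{-8}$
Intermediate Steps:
$P{\left(c,g \right)} = \frac{95}{94 c}$ ($P{\left(c,g \right)} = \frac{1}{c + c \left(- \frac{1}{95}\right)} = \frac{1}{c - \frac{c}{95}} = \frac{1}{\frac{94}{95} c} = \frac{95}{94 c}$)
$\frac{P{\left(-176,20 \right)}}{76171} = \frac{\frac{95}{94} \frac{1}{-176}}{76171} = \frac{95}{94} \left(- \frac{1}{176}\right) \frac{1}{76171} = \left(- \frac{95}{16544}\right) \frac{1}{76171} = - \frac{5}{66324896}$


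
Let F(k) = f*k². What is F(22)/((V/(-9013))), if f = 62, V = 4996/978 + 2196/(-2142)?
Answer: -3934615073466/59401 ≈ -6.6238e+7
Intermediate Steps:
V = 237604/58191 (V = 4996*(1/978) + 2196*(-1/2142) = 2498/489 - 122/119 = 237604/58191 ≈ 4.0832)
F(k) = 62*k²
F(22)/((V/(-9013))) = (62*22²)/(((237604/58191)/(-9013))) = (62*484)/(((237604/58191)*(-1/9013))) = 30008/(-237604/524475483) = 30008*(-524475483/237604) = -3934615073466/59401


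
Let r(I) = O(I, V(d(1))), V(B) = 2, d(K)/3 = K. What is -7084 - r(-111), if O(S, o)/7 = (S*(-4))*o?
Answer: -13300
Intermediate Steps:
d(K) = 3*K
O(S, o) = -28*S*o (O(S, o) = 7*((S*(-4))*o) = 7*((-4*S)*o) = 7*(-4*S*o) = -28*S*o)
r(I) = -56*I (r(I) = -28*I*2 = -56*I)
-7084 - r(-111) = -7084 - (-56)*(-111) = -7084 - 1*6216 = -7084 - 6216 = -13300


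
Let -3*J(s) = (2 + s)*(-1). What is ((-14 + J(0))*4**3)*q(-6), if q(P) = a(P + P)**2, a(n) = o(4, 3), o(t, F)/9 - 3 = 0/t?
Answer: -622080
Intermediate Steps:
o(t, F) = 27 (o(t, F) = 27 + 9*(0/t) = 27 + 9*0 = 27 + 0 = 27)
a(n) = 27
q(P) = 729 (q(P) = 27**2 = 729)
J(s) = 2/3 + s/3 (J(s) = -(2 + s)*(-1)/3 = -(-2 - s)/3 = 2/3 + s/3)
((-14 + J(0))*4**3)*q(-6) = ((-14 + (2/3 + (1/3)*0))*4**3)*729 = ((-14 + (2/3 + 0))*64)*729 = ((-14 + 2/3)*64)*729 = -40/3*64*729 = -2560/3*729 = -622080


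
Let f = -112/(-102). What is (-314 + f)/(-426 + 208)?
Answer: 7979/5559 ≈ 1.4353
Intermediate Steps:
f = 56/51 (f = -112*(-1/102) = 56/51 ≈ 1.0980)
(-314 + f)/(-426 + 208) = (-314 + 56/51)/(-426 + 208) = -15958/51/(-218) = -15958/51*(-1/218) = 7979/5559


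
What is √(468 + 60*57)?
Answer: 36*√3 ≈ 62.354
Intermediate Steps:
√(468 + 60*57) = √(468 + 3420) = √3888 = 36*√3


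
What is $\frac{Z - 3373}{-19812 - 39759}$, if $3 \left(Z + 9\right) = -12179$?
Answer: $\frac{22325}{178713} \approx 0.12492$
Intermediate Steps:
$Z = - \frac{12206}{3}$ ($Z = -9 + \frac{1}{3} \left(-12179\right) = -9 - \frac{12179}{3} = - \frac{12206}{3} \approx -4068.7$)
$\frac{Z - 3373}{-19812 - 39759} = \frac{- \frac{12206}{3} - 3373}{-19812 - 39759} = - \frac{22325}{3 \left(-59571\right)} = \left(- \frac{22325}{3}\right) \left(- \frac{1}{59571}\right) = \frac{22325}{178713}$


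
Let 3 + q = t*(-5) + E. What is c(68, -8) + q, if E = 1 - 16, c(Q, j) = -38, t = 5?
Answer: -81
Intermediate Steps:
E = -15
q = -43 (q = -3 + (5*(-5) - 15) = -3 + (-25 - 15) = -3 - 40 = -43)
c(68, -8) + q = -38 - 43 = -81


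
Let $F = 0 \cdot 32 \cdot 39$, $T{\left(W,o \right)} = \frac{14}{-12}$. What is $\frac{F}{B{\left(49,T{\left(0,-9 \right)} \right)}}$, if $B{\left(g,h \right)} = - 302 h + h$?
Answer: $0$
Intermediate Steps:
$T{\left(W,o \right)} = - \frac{7}{6}$ ($T{\left(W,o \right)} = 14 \left(- \frac{1}{12}\right) = - \frac{7}{6}$)
$F = 0$ ($F = 0 \cdot 39 = 0$)
$B{\left(g,h \right)} = - 301 h$
$\frac{F}{B{\left(49,T{\left(0,-9 \right)} \right)}} = \frac{0}{\left(-301\right) \left(- \frac{7}{6}\right)} = \frac{0}{\frac{2107}{6}} = 0 \cdot \frac{6}{2107} = 0$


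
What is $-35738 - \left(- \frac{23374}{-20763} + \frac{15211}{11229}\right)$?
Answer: $- \frac{2777603920055}{77715909} \approx -35741.0$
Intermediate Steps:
$-35738 - \left(- \frac{23374}{-20763} + \frac{15211}{11229}\right) = -35738 - \left(\left(-23374\right) \left(- \frac{1}{20763}\right) + 15211 \cdot \frac{1}{11229}\right) = -35738 - \left(\frac{23374}{20763} + \frac{15211}{11229}\right) = -35738 - \frac{192764213}{77715909} = - \frac{2777603920055}{77715909}$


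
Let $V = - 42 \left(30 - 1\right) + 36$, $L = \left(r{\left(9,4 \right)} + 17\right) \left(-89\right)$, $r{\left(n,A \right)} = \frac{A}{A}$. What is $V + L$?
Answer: $-2784$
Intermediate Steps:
$r{\left(n,A \right)} = 1$
$L = -1602$ ($L = \left(1 + 17\right) \left(-89\right) = 18 \left(-89\right) = -1602$)
$V = -1182$ ($V = - 42 \left(30 - 1\right) + 36 = \left(-42\right) 29 + 36 = -1218 + 36 = -1182$)
$V + L = -1182 - 1602 = -2784$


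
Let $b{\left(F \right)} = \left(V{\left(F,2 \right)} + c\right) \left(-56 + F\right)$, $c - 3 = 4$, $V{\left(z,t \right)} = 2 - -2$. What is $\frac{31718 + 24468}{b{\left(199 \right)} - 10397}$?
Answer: $- \frac{28093}{4412} \approx -6.3674$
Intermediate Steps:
$V{\left(z,t \right)} = 4$ ($V{\left(z,t \right)} = 2 + 2 = 4$)
$c = 7$ ($c = 3 + 4 = 7$)
$b{\left(F \right)} = -616 + 11 F$ ($b{\left(F \right)} = \left(4 + 7\right) \left(-56 + F\right) = 11 \left(-56 + F\right) = -616 + 11 F$)
$\frac{31718 + 24468}{b{\left(199 \right)} - 10397} = \frac{31718 + 24468}{\left(-616 + 11 \cdot 199\right) - 10397} = \frac{56186}{\left(-616 + 2189\right) - 10397} = \frac{56186}{1573 - 10397} = \frac{56186}{-8824} = 56186 \left(- \frac{1}{8824}\right) = - \frac{28093}{4412}$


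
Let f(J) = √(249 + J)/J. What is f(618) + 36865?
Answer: 36865 + 17*√3/618 ≈ 36865.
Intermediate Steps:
f(J) = √(249 + J)/J
f(618) + 36865 = √(249 + 618)/618 + 36865 = √867/618 + 36865 = (17*√3)/618 + 36865 = 17*√3/618 + 36865 = 36865 + 17*√3/618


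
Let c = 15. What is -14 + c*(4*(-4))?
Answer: -254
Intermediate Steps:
-14 + c*(4*(-4)) = -14 + 15*(4*(-4)) = -14 + 15*(-16) = -14 - 240 = -254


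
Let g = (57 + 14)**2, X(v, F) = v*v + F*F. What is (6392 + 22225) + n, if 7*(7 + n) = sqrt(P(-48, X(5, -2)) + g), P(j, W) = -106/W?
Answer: 28610 + sqrt(4236407)/203 ≈ 28620.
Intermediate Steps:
X(v, F) = F**2 + v**2 (X(v, F) = v**2 + F**2 = F**2 + v**2)
g = 5041 (g = 71**2 = 5041)
n = -7 + sqrt(4236407)/203 (n = -7 + sqrt(-106/((-2)**2 + 5**2) + 5041)/7 = -7 + sqrt(-106/(4 + 25) + 5041)/7 = -7 + sqrt(-106/29 + 5041)/7 = -7 + sqrt(146083/29)/7 = -7 + (sqrt(4236407)/29)/7 = -7 + sqrt(4236407)/203 ≈ 3.1392)
(6392 + 22225) + n = (6392 + 22225) + (-7 + sqrt(4236407)/203) = 28617 + (-7 + sqrt(4236407)/203) = 28610 + sqrt(4236407)/203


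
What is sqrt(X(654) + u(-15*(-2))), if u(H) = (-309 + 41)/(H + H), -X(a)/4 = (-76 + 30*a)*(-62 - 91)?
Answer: sqrt(2691207795)/15 ≈ 3458.5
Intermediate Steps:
X(a) = -46512 + 18360*a (X(a) = -4*(-76 + 30*a)*(-62 - 91) = -4*(-76 + 30*a)*(-153) = -4*(11628 - 4590*a) = -46512 + 18360*a)
u(H) = -134/H (u(H) = -268*1/(2*H) = -134/H)
sqrt(X(654) + u(-15*(-2))) = sqrt((-46512 + 18360*654) - 134/((-15*(-2)))) = sqrt((-46512 + 12007440) - 134/30) = sqrt(11960928 - 134*1/30) = sqrt(11960928 - 67/15) = sqrt(179413853/15) = sqrt(2691207795)/15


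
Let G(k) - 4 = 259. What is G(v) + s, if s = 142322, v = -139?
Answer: 142585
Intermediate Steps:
G(k) = 263 (G(k) = 4 + 259 = 263)
G(v) + s = 263 + 142322 = 142585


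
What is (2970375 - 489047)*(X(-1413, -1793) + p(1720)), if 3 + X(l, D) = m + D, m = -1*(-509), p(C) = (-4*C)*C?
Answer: -29366236489936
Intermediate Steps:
p(C) = -4*C²
m = 509
X(l, D) = 506 + D (X(l, D) = -3 + (509 + D) = 506 + D)
(2970375 - 489047)*(X(-1413, -1793) + p(1720)) = (2970375 - 489047)*((506 - 1793) - 4*1720²) = 2481328*(-1287 - 4*2958400) = 2481328*(-1287 - 11833600) = 2481328*(-11834887) = -29366236489936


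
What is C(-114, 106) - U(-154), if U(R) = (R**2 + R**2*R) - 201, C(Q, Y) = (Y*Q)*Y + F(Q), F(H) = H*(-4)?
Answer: 2348301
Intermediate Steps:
F(H) = -4*H
C(Q, Y) = -4*Q + Q*Y**2 (C(Q, Y) = (Y*Q)*Y - 4*Q = (Q*Y)*Y - 4*Q = Q*Y**2 - 4*Q = -4*Q + Q*Y**2)
U(R) = -201 + R**2 + R**3 (U(R) = (R**2 + R**3) - 201 = -201 + R**2 + R**3)
C(-114, 106) - U(-154) = -114*(-4 + 106**2) - (-201 + (-154)**2 + (-154)**3) = -114*(-4 + 11236) - (-201 + 23716 - 3652264) = -114*11232 - 1*(-3628749) = -1280448 + 3628749 = 2348301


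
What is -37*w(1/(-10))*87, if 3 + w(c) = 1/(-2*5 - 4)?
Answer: 138417/14 ≈ 9886.9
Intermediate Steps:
w(c) = -43/14 (w(c) = -3 + 1/(-2*5 - 4) = -3 + 1/(-10 - 4) = -3 + 1/(-14) = -3 - 1/14 = -43/14)
-37*w(1/(-10))*87 = -37*(-43/14)*87 = (1591/14)*87 = 138417/14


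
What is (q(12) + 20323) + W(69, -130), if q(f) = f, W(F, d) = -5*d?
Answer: 20985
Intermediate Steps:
(q(12) + 20323) + W(69, -130) = (12 + 20323) - 5*(-130) = 20335 + 650 = 20985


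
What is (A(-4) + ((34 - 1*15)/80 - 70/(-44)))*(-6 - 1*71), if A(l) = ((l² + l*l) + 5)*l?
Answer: 900417/80 ≈ 11255.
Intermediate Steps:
A(l) = l*(5 + 2*l²) (A(l) = ((l² + l²) + 5)*l = (2*l² + 5)*l = (5 + 2*l²)*l = l*(5 + 2*l²))
(A(-4) + ((34 - 1*15)/80 - 70/(-44)))*(-6 - 1*71) = (-4*(5 + 2*(-4)²) + ((34 - 1*15)/80 - 70/(-44)))*(-6 - 1*71) = (-4*(5 + 2*16) + ((34 - 15)*(1/80) - 70*(-1/44)))*(-6 - 71) = (-4*(5 + 32) + (19*(1/80) + 35/22))*(-77) = (-4*37 + (19/80 + 35/22))*(-77) = (-148 + 1609/880)*(-77) = -128631/880*(-77) = 900417/80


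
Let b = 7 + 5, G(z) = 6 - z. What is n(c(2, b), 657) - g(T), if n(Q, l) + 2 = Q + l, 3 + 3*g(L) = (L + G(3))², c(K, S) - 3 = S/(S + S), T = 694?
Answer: -967661/6 ≈ -1.6128e+5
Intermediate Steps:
b = 12
c(K, S) = 7/2 (c(K, S) = 3 + S/(S + S) = 3 + S/((2*S)) = 3 + S*(1/(2*S)) = 3 + ½ = 7/2)
g(L) = -1 + (3 + L)²/3 (g(L) = -1 + (L + (6 - 1*3))²/3 = -1 + (L + (6 - 3))²/3 = -1 + (L + 3)²/3 = -1 + (3 + L)²/3)
n(Q, l) = -2 + Q + l (n(Q, l) = -2 + (Q + l) = -2 + Q + l)
n(c(2, b), 657) - g(T) = (-2 + 7/2 + 657) - (-1 + (3 + 694)²/3) = 1317/2 - (-1 + (⅓)*697²) = 1317/2 - (-1 + (⅓)*485809) = 1317/2 - (-1 + 485809/3) = 1317/2 - 1*485806/3 = 1317/2 - 485806/3 = -967661/6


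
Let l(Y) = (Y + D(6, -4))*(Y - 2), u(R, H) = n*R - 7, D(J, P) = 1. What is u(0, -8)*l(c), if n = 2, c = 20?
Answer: -2646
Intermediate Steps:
u(R, H) = -7 + 2*R (u(R, H) = 2*R - 7 = -7 + 2*R)
l(Y) = (1 + Y)*(-2 + Y) (l(Y) = (Y + 1)*(Y - 2) = (1 + Y)*(-2 + Y))
u(0, -8)*l(c) = (-7 + 2*0)*(-2 + 20**2 - 1*20) = (-7 + 0)*(-2 + 400 - 20) = -7*378 = -2646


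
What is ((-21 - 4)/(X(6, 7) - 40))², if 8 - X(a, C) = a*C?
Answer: 625/5476 ≈ 0.11413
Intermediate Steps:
X(a, C) = 8 - C*a (X(a, C) = 8 - a*C = 8 - C*a)
((-21 - 4)/(X(6, 7) - 40))² = ((-21 - 4)/((8 - 1*7*6) - 40))² = (-25/((8 - 42) - 40))² = (-25/(-34 - 40))² = (-25/(-74))² = (-25*(-1/74))² = (25/74)² = 625/5476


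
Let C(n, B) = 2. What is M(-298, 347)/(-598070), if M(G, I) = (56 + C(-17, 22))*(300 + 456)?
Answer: -21924/299035 ≈ -0.073316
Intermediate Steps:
M(G, I) = 43848 (M(G, I) = (56 + 2)*(300 + 456) = 58*756 = 43848)
M(-298, 347)/(-598070) = 43848/(-598070) = 43848*(-1/598070) = -21924/299035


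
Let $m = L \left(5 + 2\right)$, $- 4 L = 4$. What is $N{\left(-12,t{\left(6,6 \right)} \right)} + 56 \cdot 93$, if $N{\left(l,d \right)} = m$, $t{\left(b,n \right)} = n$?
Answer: $5201$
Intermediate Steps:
$L = -1$ ($L = \left(- \frac{1}{4}\right) 4 = -1$)
$m = -7$ ($m = - (5 + 2) = \left(-1\right) 7 = -7$)
$N{\left(l,d \right)} = -7$
$N{\left(-12,t{\left(6,6 \right)} \right)} + 56 \cdot 93 = -7 + 56 \cdot 93 = -7 + 5208 = 5201$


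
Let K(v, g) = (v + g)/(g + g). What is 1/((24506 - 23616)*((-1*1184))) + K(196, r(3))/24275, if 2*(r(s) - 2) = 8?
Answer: 10628411/15348014400 ≈ 0.00069249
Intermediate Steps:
r(s) = 6 (r(s) = 2 + (½)*8 = 2 + 4 = 6)
K(v, g) = (g + v)/(2*g) (K(v, g) = (g + v)/((2*g)) = (g + v)*(1/(2*g)) = (g + v)/(2*g))
1/((24506 - 23616)*((-1*1184))) + K(196, r(3))/24275 = 1/((24506 - 23616)*((-1*1184))) + ((½)*(6 + 196)/6)/24275 = 1/(890*(-1184)) + ((½)*(⅙)*202)*(1/24275) = (1/890)*(-1/1184) + (101/6)*(1/24275) = -1/1053760 + 101/145650 = 10628411/15348014400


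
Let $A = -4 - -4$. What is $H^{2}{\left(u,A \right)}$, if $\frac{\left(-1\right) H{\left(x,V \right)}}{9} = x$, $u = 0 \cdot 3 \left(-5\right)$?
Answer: $0$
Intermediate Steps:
$A = 0$ ($A = -4 + 4 = 0$)
$u = 0$ ($u = 0 \left(-5\right) = 0$)
$H{\left(x,V \right)} = - 9 x$
$H^{2}{\left(u,A \right)} = \left(\left(-9\right) 0\right)^{2} = 0^{2} = 0$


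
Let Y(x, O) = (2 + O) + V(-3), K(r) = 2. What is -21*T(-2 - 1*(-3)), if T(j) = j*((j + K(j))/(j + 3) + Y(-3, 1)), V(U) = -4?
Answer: 21/4 ≈ 5.2500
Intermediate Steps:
Y(x, O) = -2 + O (Y(x, O) = (2 + O) - 4 = -2 + O)
T(j) = j*(-1 + (2 + j)/(3 + j)) (T(j) = j*((j + 2)/(j + 3) + (-2 + 1)) = j*((2 + j)/(3 + j) - 1) = j*(-1 + (2 + j)/(3 + j)))
-21*T(-2 - 1*(-3)) = -(-21)*(-2 - 1*(-3))/(3 + (-2 - 1*(-3))) = -(-21)*(-2 + 3)/(3 + (-2 + 3)) = -(-21)/(3 + 1) = -(-21)/4 = -21*(-1/4) = 21/4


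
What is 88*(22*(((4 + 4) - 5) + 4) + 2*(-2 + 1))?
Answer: 13376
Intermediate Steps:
88*(22*(((4 + 4) - 5) + 4) + 2*(-2 + 1)) = 88*(22*((8 - 5) + 4) + 2*(-1)) = 88*(22*(3 + 4) - 2) = 88*(22*7 - 2) = 88*(154 - 2) = 88*152 = 13376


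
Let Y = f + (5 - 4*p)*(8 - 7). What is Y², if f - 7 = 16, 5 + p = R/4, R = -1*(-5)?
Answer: 1849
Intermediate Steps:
R = 5
p = -15/4 (p = -5 + 5/4 = -15/4 ≈ -3.7500)
f = 23 (f = 7 + 16 = 23)
Y = 43 (Y = 23 + (5 - 4*(-15/4))*(8 - 7) = 23 + (5 + 15)*1 = 23 + 20*1 = 23 + 20 = 43)
Y² = 43² = 1849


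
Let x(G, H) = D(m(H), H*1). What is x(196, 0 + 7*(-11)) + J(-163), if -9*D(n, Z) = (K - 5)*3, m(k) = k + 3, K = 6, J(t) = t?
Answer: -490/3 ≈ -163.33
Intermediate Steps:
m(k) = 3 + k
D(n, Z) = -1/3 (D(n, Z) = -(6 - 5)*3/9 = -3/9 = -1/9*3 = -1/3)
x(G, H) = -1/3
x(196, 0 + 7*(-11)) + J(-163) = -1/3 - 163 = -490/3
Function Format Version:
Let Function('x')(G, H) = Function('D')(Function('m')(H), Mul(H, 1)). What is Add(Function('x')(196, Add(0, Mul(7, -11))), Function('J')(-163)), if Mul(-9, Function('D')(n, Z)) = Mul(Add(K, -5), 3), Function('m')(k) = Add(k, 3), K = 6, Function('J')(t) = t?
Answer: Rational(-490, 3) ≈ -163.33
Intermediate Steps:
Function('m')(k) = Add(3, k)
Function('D')(n, Z) = Rational(-1, 3) (Function('D')(n, Z) = Mul(Rational(-1, 9), Mul(Add(6, -5), 3)) = Mul(Rational(-1, 9), Mul(1, 3)) = Mul(Rational(-1, 9), 3) = Rational(-1, 3))
Function('x')(G, H) = Rational(-1, 3)
Add(Function('x')(196, Add(0, Mul(7, -11))), Function('J')(-163)) = Add(Rational(-1, 3), -163) = Rational(-490, 3)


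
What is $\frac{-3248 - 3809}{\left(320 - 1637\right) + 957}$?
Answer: $\frac{7057}{360} \approx 19.603$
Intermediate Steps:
$\frac{-3248 - 3809}{\left(320 - 1637\right) + 957} = - \frac{7057}{-1317 + 957} = - \frac{7057}{-360} = \left(-7057\right) \left(- \frac{1}{360}\right) = \frac{7057}{360}$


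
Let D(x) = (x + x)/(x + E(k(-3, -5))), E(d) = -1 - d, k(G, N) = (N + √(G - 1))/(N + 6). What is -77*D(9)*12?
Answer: -216216/173 - 33264*I/173 ≈ -1249.8 - 192.28*I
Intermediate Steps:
k(G, N) = (N + √(-1 + G))/(6 + N)
D(x) = 2*x/(4 + x - 2*I) (D(x) = (x + x)/(x + (-1 - (-5 + √(-1 - 3))/(6 - 5))) = (2*x)/(x + (-1 - (-5 + √(-4))/1)) = (2*x)/(x + (-1 - (-5 + 2*I))) = (2*x)/(x + (-1 + (5 - 2*I))) = (2*x)/(x + (4 - 2*I)) = (2*x)/(4 + x - 2*I) = 2*x/(4 + x - 2*I))
-77*D(9)*12 = -154*9/(4 + 9 - 2*I)*12 = -154*9/(13 - 2*I)*12 = -154*9*(13 + 2*I)/173*12 = -77*(234/173 + 36*I/173)*12 = (-18018/173 - 2772*I/173)*12 = -216216/173 - 33264*I/173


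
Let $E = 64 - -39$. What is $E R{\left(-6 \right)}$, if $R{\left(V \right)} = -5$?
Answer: $-515$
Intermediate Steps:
$E = 103$ ($E = 64 + 39 = 103$)
$E R{\left(-6 \right)} = 103 \left(-5\right) = -515$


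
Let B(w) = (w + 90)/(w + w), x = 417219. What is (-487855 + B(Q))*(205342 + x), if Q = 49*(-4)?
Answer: -59528988348647/196 ≈ -3.0372e+11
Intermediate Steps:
Q = -196
B(w) = (90 + w)/(2*w) (B(w) = (90 + w)/((2*w)) = (90 + w)*(1/(2*w)) = (90 + w)/(2*w))
(-487855 + B(Q))*(205342 + x) = (-487855 + (1/2)*(90 - 196)/(-196))*(205342 + 417219) = (-487855 + (1/2)*(-1/196)*(-106))*622561 = (-487855 + 53/196)*622561 = -95619527/196*622561 = -59528988348647/196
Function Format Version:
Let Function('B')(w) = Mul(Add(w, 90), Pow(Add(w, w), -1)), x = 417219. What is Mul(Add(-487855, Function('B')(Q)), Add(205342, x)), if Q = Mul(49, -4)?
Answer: Rational(-59528988348647, 196) ≈ -3.0372e+11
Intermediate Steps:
Q = -196
Function('B')(w) = Mul(Rational(1, 2), Pow(w, -1), Add(90, w)) (Function('B')(w) = Mul(Add(90, w), Pow(Mul(2, w), -1)) = Mul(Add(90, w), Mul(Rational(1, 2), Pow(w, -1))) = Mul(Rational(1, 2), Pow(w, -1), Add(90, w)))
Mul(Add(-487855, Function('B')(Q)), Add(205342, x)) = Mul(Add(-487855, Mul(Rational(1, 2), Pow(-196, -1), Add(90, -196))), Add(205342, 417219)) = Mul(Add(-487855, Mul(Rational(1, 2), Rational(-1, 196), -106)), 622561) = Mul(Add(-487855, Rational(53, 196)), 622561) = Mul(Rational(-95619527, 196), 622561) = Rational(-59528988348647, 196)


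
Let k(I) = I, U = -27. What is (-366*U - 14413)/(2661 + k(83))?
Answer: -4531/2744 ≈ -1.6512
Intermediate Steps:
(-366*U - 14413)/(2661 + k(83)) = (-366*(-27) - 14413)/(2661 + 83) = (9882 - 14413)/2744 = -4531*1/2744 = -4531/2744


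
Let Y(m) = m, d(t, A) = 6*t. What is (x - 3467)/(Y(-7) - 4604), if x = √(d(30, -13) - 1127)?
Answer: 3467/4611 - I*√947/4611 ≈ 0.7519 - 0.0066739*I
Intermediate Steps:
x = I*√947 (x = √(6*30 - 1127) = √(180 - 1127) = √(-947) = I*√947 ≈ 30.773*I)
(x - 3467)/(Y(-7) - 4604) = (I*√947 - 3467)/(-7 - 4604) = (-3467 + I*√947)/(-4611) = (-3467 + I*√947)*(-1/4611) = 3467/4611 - I*√947/4611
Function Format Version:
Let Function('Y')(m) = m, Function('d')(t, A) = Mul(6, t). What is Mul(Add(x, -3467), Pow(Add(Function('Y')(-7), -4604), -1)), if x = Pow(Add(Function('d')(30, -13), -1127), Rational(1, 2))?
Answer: Add(Rational(3467, 4611), Mul(Rational(-1, 4611), I, Pow(947, Rational(1, 2)))) ≈ Add(0.75190, Mul(-0.0066739, I))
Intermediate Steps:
x = Mul(I, Pow(947, Rational(1, 2))) (x = Pow(Add(Mul(6, 30), -1127), Rational(1, 2)) = Pow(Add(180, -1127), Rational(1, 2)) = Pow(-947, Rational(1, 2)) = Mul(I, Pow(947, Rational(1, 2))) ≈ Mul(30.773, I))
Mul(Add(x, -3467), Pow(Add(Function('Y')(-7), -4604), -1)) = Mul(Add(Mul(I, Pow(947, Rational(1, 2))), -3467), Pow(Add(-7, -4604), -1)) = Mul(Add(-3467, Mul(I, Pow(947, Rational(1, 2)))), Pow(-4611, -1)) = Mul(Add(-3467, Mul(I, Pow(947, Rational(1, 2)))), Rational(-1, 4611)) = Add(Rational(3467, 4611), Mul(Rational(-1, 4611), I, Pow(947, Rational(1, 2))))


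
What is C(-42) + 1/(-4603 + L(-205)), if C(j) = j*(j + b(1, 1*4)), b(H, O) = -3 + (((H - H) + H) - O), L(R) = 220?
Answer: 8836127/4383 ≈ 2016.0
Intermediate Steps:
b(H, O) = -3 + H - O (b(H, O) = -3 + ((0 + H) - O) = -3 + (H - O) = -3 + H - O)
C(j) = j*(-6 + j) (C(j) = j*(j + (-3 + 1 - 4)) = j*(j - 6) = j*(-6 + j))
C(-42) + 1/(-4603 + L(-205)) = -42*(-6 - 42) + 1/(-4603 + 220) = -42*(-48) + 1/(-4383) = 2016 - 1/4383 = 8836127/4383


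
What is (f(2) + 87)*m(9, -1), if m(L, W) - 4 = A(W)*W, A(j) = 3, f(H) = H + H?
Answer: 91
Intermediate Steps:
f(H) = 2*H
m(L, W) = 4 + 3*W
(f(2) + 87)*m(9, -1) = (2*2 + 87)*(4 + 3*(-1)) = (4 + 87)*(4 - 3) = 91*1 = 91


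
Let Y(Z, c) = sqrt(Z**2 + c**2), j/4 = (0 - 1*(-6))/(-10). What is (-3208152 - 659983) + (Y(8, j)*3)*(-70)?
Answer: -3868135 - 168*sqrt(109) ≈ -3.8699e+6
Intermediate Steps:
j = -12/5 (j = 4*((0 - 1*(-6))/(-10)) = 4*((0 + 6)*(-1/10)) = 4*(6*(-1/10)) = 4*(-3/5) = -12/5 ≈ -2.4000)
(-3208152 - 659983) + (Y(8, j)*3)*(-70) = (-3208152 - 659983) + (sqrt(8**2 + (-12/5)**2)*3)*(-70) = -3868135 + (sqrt(64 + 144/25)*3)*(-70) = -3868135 + (sqrt(1744/25)*3)*(-70) = -3868135 + ((4*sqrt(109)/5)*3)*(-70) = -3868135 + (12*sqrt(109)/5)*(-70) = -3868135 - 168*sqrt(109)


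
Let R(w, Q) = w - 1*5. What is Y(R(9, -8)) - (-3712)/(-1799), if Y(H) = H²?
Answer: 25072/1799 ≈ 13.937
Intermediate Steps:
R(w, Q) = -5 + w (R(w, Q) = w - 5 = -5 + w)
Y(R(9, -8)) - (-3712)/(-1799) = (-5 + 9)² - (-3712)/(-1799) = 4² - (-3712)*(-1)/1799 = 16 - 1*3712/1799 = 16 - 3712/1799 = 25072/1799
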